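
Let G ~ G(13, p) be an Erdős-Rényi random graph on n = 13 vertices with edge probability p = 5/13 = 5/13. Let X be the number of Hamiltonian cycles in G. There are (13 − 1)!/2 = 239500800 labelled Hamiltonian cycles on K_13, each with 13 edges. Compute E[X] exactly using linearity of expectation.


K_13 has (13 − 1)!/2 = 239500800 labelled Hamiltonian cycles.
For each such Hamiltonian cycle H, let X_H = 1 if all 13 edges of H are present in G. Then P[X_H = 1] = p^{13} = (5/13)^{13} = 1220703125/302875106592253.
By linearity: E[X] = Σ_H E[X_H] = 239500800 · p^{13} = 239500800 · 1220703125/302875106592253 = 292359375000000000/302875106592253.
Numerically: E[X] ≈ 965.28.

E[X] = 239500800 · (5/13)^{13} = 292359375000000000/302875106592253 ≈ 965.28.


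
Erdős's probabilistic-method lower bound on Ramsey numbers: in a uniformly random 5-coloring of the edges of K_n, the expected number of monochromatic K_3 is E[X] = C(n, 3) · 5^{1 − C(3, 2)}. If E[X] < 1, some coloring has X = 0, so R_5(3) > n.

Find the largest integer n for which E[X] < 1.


We need C(n, 3) · 5^{1 − 3} < 1, i.e. C(n, 3) < 5^{3 − 1} = 25.
Check values of n near the boundary:
  n = 4: C(4, 3) = 4; 4 < 25? YES
  n = 5: C(5, 3) = 10; 10 < 25? YES
  n = 6: C(6, 3) = 20; 20 < 25? YES
  n = 7: C(7, 3) = 35; 35 < 25? NO
The largest n with C(n, 3) < 25 is n = 6 (where E[X] = 4/5 ≈ 0.8000). Hence R_5(3) > 6, i.e. R_5(3) ≥ 7.

Largest n = 6; hence R_5(3) > 6.


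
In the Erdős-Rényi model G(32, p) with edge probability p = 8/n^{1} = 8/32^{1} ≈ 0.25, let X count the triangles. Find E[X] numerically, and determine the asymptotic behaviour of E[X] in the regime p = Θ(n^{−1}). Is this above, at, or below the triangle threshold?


Number of potential triangles: C(32, 3) = 4960.
Each occurs with probability p³ ≈ (0.25)³ ≈ 1.56250e-02.
By linearity: E[X] = C(32, 3)·p³ ≈ 4960 · 1.56250e-02 ≈ 77.500.
Here α = 1, so p = 8/n is exactly at the triangle threshold p ~ 1/n. Asymptotically E[X] → c³/6 = 8³/6 = 256/3 ≈ 85.333, a bounded constant. In this regime the triangle count is asymptotically Poisson(c³/6).

E[X] ≈ 77.500; in regime p = Θ(1/n^{1}) E[X] stays bounded (at the triangle threshold p ~ 1/n).


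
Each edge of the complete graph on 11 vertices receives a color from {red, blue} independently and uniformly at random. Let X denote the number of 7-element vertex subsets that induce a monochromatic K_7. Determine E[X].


Let X = Σ_S X_S over the C(11, 7) = 330 subsets S of size 7, where X_S = 1 if the K_7 on S is monochromatic.
For a fixed S, the K_7 on S has C(7, 2) = 21 edges. P[all 21 edges red] = (1/2)^21, and likewise for blue, so P[monochromatic] = 2·(1/2)^21 = 2^{1 − 21} = 1/1048576.
Summing: E[X] = C(11, 7) · 2^{1 − 21} = 330 · 1/1048576 = 165/524288.
Numerically: E[X] ≈ 0.000315.

E[X] = C(11,7)·2^(1−C(7,2)) = 165/524288 ≈ 0.000315.


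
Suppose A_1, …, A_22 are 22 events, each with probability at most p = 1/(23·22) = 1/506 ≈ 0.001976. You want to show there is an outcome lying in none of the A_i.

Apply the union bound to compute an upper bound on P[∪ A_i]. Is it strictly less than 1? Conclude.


Union bound: P[∪_{i=1}^{22} A_i] ≤ Σ_i P[A_i] ≤ 22·p = 22·(1/506) = 1/23.
Numerically: 1/23 ≈ 0.043478.
Is 1/23 < 1? YES.
Since P[∪ A_i] ≤ 1/23 < 1, the complement has P[∩ A_i^c] ≥ 1 − 1/23 = 22/23 > 0, so some outcome avoids every A_i.

22·p = 1/23 ≈ 0.043478; existence CERTIFIED by the union bound.


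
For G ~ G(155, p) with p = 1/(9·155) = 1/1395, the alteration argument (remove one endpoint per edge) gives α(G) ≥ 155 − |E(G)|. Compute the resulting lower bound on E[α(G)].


E[|E(G)|] = C(155, 2)·p = 11935 · (1/1395) = 77/9.
E[α(G)] ≥ n − E[|E(G)|] = 155 − 77/9 = 1318/9.
Numerically: ≈ 146.444.
(This is only a lower bound; the true E[α(G)] may be larger.)

E[α(G)] ≥ 1318/9 ≈ 146.444.


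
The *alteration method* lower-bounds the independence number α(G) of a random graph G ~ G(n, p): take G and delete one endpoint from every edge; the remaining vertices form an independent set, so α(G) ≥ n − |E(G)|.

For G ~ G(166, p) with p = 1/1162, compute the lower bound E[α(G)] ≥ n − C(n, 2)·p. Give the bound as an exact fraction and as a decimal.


E[|E(G)|] = C(166, 2)·p = 13695 · (1/1162) = 165/14.
E[α(G)] ≥ n − E[|E(G)|] = 166 − 165/14 = 2159/14.
Numerically: ≈ 154.2143.
(This is only a lower bound; the true E[α(G)] may be larger.)

E[α(G)] ≥ 2159/14 ≈ 154.2143.


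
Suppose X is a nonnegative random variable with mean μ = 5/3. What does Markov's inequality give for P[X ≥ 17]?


μ = E[X] = 5/3, a = 17.
Markov: P[X ≥ 17] ≤ μ/a = (5/3)/17 = 5/51.
Numerically: ≈ 0.09804.
(Since a = 17 > μ = 1.66667, the bound 5/51 is < 1 and informative.)

P[X ≥ 17] ≤ 5/51 ≈ 0.09804.


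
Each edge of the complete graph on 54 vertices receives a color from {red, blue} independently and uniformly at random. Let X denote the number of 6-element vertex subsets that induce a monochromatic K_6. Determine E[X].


Let X = Σ_S X_S over the C(54, 6) = 25827165 subsets S of size 6, where X_S = 1 if the K_6 on S is monochromatic.
For a fixed S, the K_6 on S has C(6, 2) = 15 edges. P[all 15 edges red] = (1/2)^15, and likewise for blue, so P[monochromatic] = 2·(1/2)^15 = 2^{1 − 15} = 1/16384.
By linearity of expectation: E[X] = C(54, 6) · 2^{1 − 15} = 25827165 · 1/16384 = 25827165/16384.
Numerically: E[X] ≈ 1576.365.

E[X] = C(54,6)·2^(1−C(6,2)) = 25827165/16384 ≈ 1576.365.


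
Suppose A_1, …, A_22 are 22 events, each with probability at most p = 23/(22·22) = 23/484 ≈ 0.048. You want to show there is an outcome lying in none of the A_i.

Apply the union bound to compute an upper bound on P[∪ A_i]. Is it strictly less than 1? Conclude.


Union bound: P[∪_{i=1}^{22} A_i] ≤ Σ_i P[A_i] ≤ 22·p = 22·(23/484) = 23/22.
Numerically: 23/22 ≈ 1.045.
Is 23/22 < 1? NO.
Since the bound 23/22 is ≥ 1, the union bound is uninformative here; it does NOT by itself certify existence.

22·p = 23/22 ≈ 1.045; existence NOT certified by the union bound.


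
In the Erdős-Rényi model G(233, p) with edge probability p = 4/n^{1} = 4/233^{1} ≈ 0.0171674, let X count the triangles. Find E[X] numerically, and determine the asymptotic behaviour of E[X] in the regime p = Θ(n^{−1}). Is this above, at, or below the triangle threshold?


Number of potential triangles: C(233, 3) = 2081156.
Each occurs with probability p³ ≈ (0.0171674)³ ≈ 5.05955371e-06.
By linearity: E[X] = C(233, 3)·p³ ≈ 2081156 · 5.05955371e-06 ≈ 10.529721.
Here α = 1, so p = 4/n is exactly at the triangle threshold p ~ 1/n. Asymptotically E[X] → c³/6 = 4³/6 = 32/3 ≈ 10.666667, a bounded constant. In this regime the triangle count is asymptotically Poisson(c³/6).

E[X] ≈ 10.529721; in regime p = Θ(1/n^{1}) E[X] stays bounded (at the triangle threshold p ~ 1/n).


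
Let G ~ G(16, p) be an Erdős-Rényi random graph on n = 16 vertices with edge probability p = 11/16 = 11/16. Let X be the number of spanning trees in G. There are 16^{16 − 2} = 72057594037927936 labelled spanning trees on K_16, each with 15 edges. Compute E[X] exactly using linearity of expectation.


K_16 has 16^{16 − 2} = 72057594037927936 labelled spanning trees.
For each such spanning tree H, let X_H = 1 if all 15 edges of H are present in G. Then P[X_H = 1] = p^{15} = (11/16)^{15} = 4177248169415651/1152921504606846976.
By linearity of expectation: E[X] = Σ_H E[X_H] = 72057594037927936 · p^{15} = 72057594037927936 · 4177248169415651/1152921504606846976 = 4177248169415651/16.
Numerically: E[X] ≈ 2.61078e+14.

E[X] = 72057594037927936 · (11/16)^{15} = 4177248169415651/16 ≈ 2.61078e+14.


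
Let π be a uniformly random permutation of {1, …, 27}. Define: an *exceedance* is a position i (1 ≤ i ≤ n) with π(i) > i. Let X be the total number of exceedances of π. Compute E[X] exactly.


Write X = Σ_{i=1}^{27} X_i, where X_i = 1_{π(i) > i}.
For each fixed i, π(i) is uniform over {1, …, 27} (marginal of a uniform permutation), so P[π(i) > i] = (n − i)/n. Summing: Σ_{i=1}^{27} (n − i)/n = (0 + 1 + … + 26)/27 = 27(27 − 1)/(2·27) = (27 − 1)/2.
Hence E[X] = Σ_{i=1}^{27} (27 − i)/27 = 13 ≈ 13.00000.

E[X] = 13 = 13.00000.


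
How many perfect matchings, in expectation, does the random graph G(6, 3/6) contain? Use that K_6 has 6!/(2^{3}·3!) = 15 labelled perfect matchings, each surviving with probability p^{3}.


K_6 has 6!/(2^{3}·3!) = 15 labelled perfect matchings.
For each such perfect matching H, let X_H = 1 if all 3 edges of H are present in G. Then P[X_H = 1] = p^{3} = (1/2)^{3} = 1/8.
By linearity of expectation: E[X] = Σ_H E[X_H] = 15 · p^{3} = 15 · 1/8 = 15/8.
Numerically: E[X] ≈ 1.875.

E[X] = 15 · (1/2)^{3} = 15/8 ≈ 1.875.


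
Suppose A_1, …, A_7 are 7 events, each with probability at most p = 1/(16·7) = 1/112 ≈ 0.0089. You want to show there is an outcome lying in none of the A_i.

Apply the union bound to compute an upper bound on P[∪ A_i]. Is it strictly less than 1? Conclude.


Union bound: P[∪_{i=1}^{7} A_i] ≤ Σ_i P[A_i] ≤ 7·p = 7·(1/112) = 1/16.
Numerically: 1/16 ≈ 0.0625.
Is 1/16 < 1? YES.
Since P[∪ A_i] ≤ 1/16 < 1, the complement has P[∩ A_i^c] ≥ 1 − 1/16 = 15/16 > 0, so some outcome avoids every A_i.

7·p = 1/16 ≈ 0.0625; existence CERTIFIED by the union bound.


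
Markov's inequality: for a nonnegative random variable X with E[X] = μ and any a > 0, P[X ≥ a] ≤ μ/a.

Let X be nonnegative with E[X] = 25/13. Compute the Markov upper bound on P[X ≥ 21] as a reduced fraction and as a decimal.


μ = E[X] = 25/13, a = 21.
Markov: P[X ≥ 21] ≤ μ/a = (25/13)/21 = 25/273.
Numerically: ≈ 0.092.
(Since a = 21 > μ = 1.923, the bound 25/273 is < 1 and informative.)

P[X ≥ 21] ≤ 25/273 ≈ 0.092.


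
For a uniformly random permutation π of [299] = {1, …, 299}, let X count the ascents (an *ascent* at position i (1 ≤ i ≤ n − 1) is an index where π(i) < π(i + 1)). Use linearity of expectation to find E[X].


Write X = Σ X_I over i = 1, …, 298, with X_I the indicator of one ascent.
There are 298 indicators.
For each fixed i, the pair (π(i), π(i+1)) is a uniformly random ordered pair of distinct values from {1, …, 299}; by symmetry P[π(i) < π(i+1)] = 1/2.
By linearity: E[X] = 298 · (1/2) = (299 − 1) · (1/2) = 149 ≈ 149.00000.

E[X] = 149 = 149.00000.


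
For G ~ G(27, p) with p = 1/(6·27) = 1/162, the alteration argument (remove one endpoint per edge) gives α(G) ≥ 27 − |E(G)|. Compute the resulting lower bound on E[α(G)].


E[|E(G)|] = C(27, 2)·p = 351 · (1/162) = 13/6.
E[α(G)] ≥ n − E[|E(G)|] = 27 − 13/6 = 149/6.
Numerically: ≈ 24.8333.
(This is only a lower bound; the true E[α(G)] may be larger.)

E[α(G)] ≥ 149/6 ≈ 24.8333.


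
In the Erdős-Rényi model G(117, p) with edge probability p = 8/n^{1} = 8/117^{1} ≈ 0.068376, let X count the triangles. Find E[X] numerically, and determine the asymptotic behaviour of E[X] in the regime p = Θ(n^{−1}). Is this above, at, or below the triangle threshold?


Number of potential triangles: C(117, 3) = 260130.
Each occurs with probability p³ ≈ (0.068376)³ ≈ 3.1967772e-04.
By linearity: E[X] = C(117, 3)·p³ ≈ 260130 · 3.1967772e-04 ≈ 83.15777.
Here α = 1, so p = 8/n is exactly at the triangle threshold p ~ 1/n. Asymptotically E[X] → c³/6 = 8³/6 = 256/3 ≈ 85.33333, a bounded constant. In this regime the triangle count is asymptotically Poisson(c³/6).

E[X] ≈ 83.15777; in regime p = Θ(1/n^{1}) E[X] stays bounded (at the triangle threshold p ~ 1/n).


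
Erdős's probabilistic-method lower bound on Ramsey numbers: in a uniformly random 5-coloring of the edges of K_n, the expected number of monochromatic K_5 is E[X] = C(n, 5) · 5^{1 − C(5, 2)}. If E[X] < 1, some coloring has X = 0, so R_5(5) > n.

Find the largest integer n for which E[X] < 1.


We need C(n, 5) · 5^{1 − 10} < 1, i.e. C(n, 5) < 5^{10 − 1} = 1953125.
Check values of n near the boundary:
  n = 45: C(45, 5) = 1221759; 1221759 < 1953125? YES
  n = 46: C(46, 5) = 1370754; 1370754 < 1953125? YES
  n = 47: C(47, 5) = 1533939; 1533939 < 1953125? YES
  n = 48: C(48, 5) = 1712304; 1712304 < 1953125? YES
  n = 49: C(49, 5) = 1906884; 1906884 < 1953125? YES
  n = 50: C(50, 5) = 2118760; 2118760 < 1953125? NO
The largest n with C(n, 5) < 1953125 is n = 49 (where E[X] = 1906884/1953125 ≈ 0.9763). Hence R_5(5) > 49, i.e. R_5(5) ≥ 50.

Largest n = 49; hence R_5(5) > 49.


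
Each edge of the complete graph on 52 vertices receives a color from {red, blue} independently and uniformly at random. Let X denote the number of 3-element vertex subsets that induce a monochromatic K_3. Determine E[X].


Let X = Σ_S X_S over the C(52, 3) = 22100 subsets S of size 3, where X_S = 1 if the K_3 on S is monochromatic.
For a fixed S, the K_3 on S has C(3, 2) = 3 edges. P[all 3 edges red] = (1/2)^3, and likewise for blue, so P[monochromatic] = 2·(1/2)^3 = 2^{1 − 3} = 1/4.
By linearity of expectation: E[X] = C(52, 3) · 2^{1 − 3} = 22100 · 1/4 = 5525.
Numerically: E[X] ≈ 5525.000000.

E[X] = C(52,3)·2^(1−C(3,2)) = 5525 ≈ 5525.000000.


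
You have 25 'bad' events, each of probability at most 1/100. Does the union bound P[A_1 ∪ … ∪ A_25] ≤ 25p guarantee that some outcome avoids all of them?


Union bound: P[∪_{i=1}^{25} A_i] ≤ Σ_i P[A_i] ≤ 25·p = 25·(1/100) = 1/4.
Numerically: 1/4 ≈ 0.2500000.
Is 1/4 < 1? YES.
Since P[∪ A_i] ≤ 1/4 < 1, the complement has P[∩ A_i^c] ≥ 1 − 1/4 = 3/4 > 0, so some outcome avoids every A_i.

25·p = 1/4 ≈ 0.2500000; existence CERTIFIED by the union bound.


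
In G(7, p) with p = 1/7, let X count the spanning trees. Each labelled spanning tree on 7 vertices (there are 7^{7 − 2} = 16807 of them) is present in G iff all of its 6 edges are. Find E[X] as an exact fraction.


K_7 has 7^{7 − 2} = 16807 labelled spanning trees.
For each such spanning tree H, let X_H = 1 if all 6 edges of H are present in G. Then P[X_H = 1] = p^{6} = (1/7)^{6} = 1/117649.
By linearity: E[X] = Σ_H E[X_H] = 16807 · p^{6} = 16807 · 1/117649 = 1/7.
Numerically: E[X] ≈ 0.142857.

E[X] = 16807 · (1/7)^{6} = 1/7 ≈ 0.142857.


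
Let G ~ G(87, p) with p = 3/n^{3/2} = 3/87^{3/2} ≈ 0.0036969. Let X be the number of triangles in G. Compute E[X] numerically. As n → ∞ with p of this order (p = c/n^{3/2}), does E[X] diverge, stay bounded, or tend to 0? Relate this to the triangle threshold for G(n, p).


Number of potential triangles: C(87, 3) = 105995.
Each occurs with probability p³ ≈ (0.0036969)³ ≈ 5.0527420e-08.
By linearity: E[X] = C(87, 3)·p³ ≈ 105995 · 5.0527420e-08 ≈ 0.00536.
Since α = 3/2 > 1, p = c/n^{3/2} = o(1/n) is below the triangle threshold p ~ 1/n. Asymptotically E[X] ~ (c³/6)·n^{3(1−α)} = (3³/6)·n^{-1.5} → 0, so by Markov's inequality G has no triangles w.h.p.

E[X] ≈ 0.00536; in regime p = Θ(1/n^{3/2}) E[X] tends to 0 (below the triangle threshold p ~ 1/n).


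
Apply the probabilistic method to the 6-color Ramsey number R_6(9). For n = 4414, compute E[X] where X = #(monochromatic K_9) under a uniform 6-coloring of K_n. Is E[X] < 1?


E[X] = C(4414, 9) · 6^{1 − 36} = 1738535657024887384307025382 · 6^{−35} = 1738535657024887384307025382/1719070799748422591028658176.
As a reduced fraction: E[X] = 869267828512443692153512691/859535399874211295514329088 ≈ 1.011.
Is E[X] < 1? NO.
Since E[X] ≥ 1, the first-moment bound is inconclusive at n = 4414; it does NOT by itself certify R_6(9) > 4414.

E[X] = 869267828512443692153512691/859535399874211295514329088 ≈ 1.011; E[X] ≥ 1; first-moment method inconclusive here.


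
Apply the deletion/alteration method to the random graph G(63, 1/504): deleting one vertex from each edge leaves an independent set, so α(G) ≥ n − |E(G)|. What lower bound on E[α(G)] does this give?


E[|E(G)|] = C(63, 2)·p = 1953 · (1/504) = 31/8.
E[α(G)] ≥ n − E[|E(G)|] = 63 − 31/8 = 473/8.
Numerically: ≈ 59.12500.
(This is only a lower bound; the true E[α(G)] may be larger.)

E[α(G)] ≥ 473/8 ≈ 59.12500.


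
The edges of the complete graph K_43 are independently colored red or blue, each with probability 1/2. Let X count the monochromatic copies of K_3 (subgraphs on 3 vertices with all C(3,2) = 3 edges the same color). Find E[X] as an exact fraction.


Let X = Σ_S X_S over the C(43, 3) = 12341 subsets S of size 3, where X_S = 1 if the K_3 on S is monochromatic.
For a fixed S, the K_3 on S has C(3, 2) = 3 edges. P[all 3 edges red] = (1/2)^3, and likewise for blue, so P[monochromatic] = 2·(1/2)^3 = 2^{1 − 3} = 1/4.
By linearity: E[X] = C(43, 3) · 2^{1 − 3} = 12341 · 1/4 = 12341/4.
Numerically: E[X] ≈ 3085.250.

E[X] = C(43,3)·2^(1−C(3,2)) = 12341/4 ≈ 3085.250.


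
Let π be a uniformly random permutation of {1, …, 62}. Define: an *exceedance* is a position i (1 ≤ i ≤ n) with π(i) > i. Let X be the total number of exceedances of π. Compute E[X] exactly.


Write X = Σ_{i=1}^{62} X_i, where X_i = 1_{π(i) > i}.
For each fixed i, π(i) is uniform over {1, …, 62} (marginal of a uniform permutation), so P[π(i) > i] = (n − i)/n. Summing: Σ_{i=1}^{62} (n − i)/n = (0 + 1 + … + 61)/62 = 62(62 − 1)/(2·62) = (62 − 1)/2.
Hence E[X] = Σ_{i=1}^{62} (62 − i)/62 = 61/2 ≈ 30.500000.

E[X] = 61/2 = 30.500000.


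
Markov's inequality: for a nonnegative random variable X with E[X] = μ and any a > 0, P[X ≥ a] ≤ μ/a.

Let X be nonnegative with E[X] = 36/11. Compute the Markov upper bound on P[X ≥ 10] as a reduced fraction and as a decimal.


μ = E[X] = 36/11, a = 10.
Markov: P[X ≥ 10] ≤ μ/a = (36/11)/10 = 18/55.
Numerically: ≈ 0.32727.
(Since a = 10 > μ = 3.27273, the bound 18/55 is < 1 and informative.)

P[X ≥ 10] ≤ 18/55 ≈ 0.32727.


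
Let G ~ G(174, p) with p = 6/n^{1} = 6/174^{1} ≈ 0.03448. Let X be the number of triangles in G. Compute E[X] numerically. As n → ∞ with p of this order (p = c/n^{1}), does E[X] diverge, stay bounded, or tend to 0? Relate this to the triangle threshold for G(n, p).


Number of potential triangles: C(174, 3) = 862924.
Each occurs with probability p³ ≈ (0.03448)³ ≈ 4.100209e-05.
By linearity: E[X] = C(174, 3)·p³ ≈ 862924 · 4.100209e-05 ≈ 35.3817.
Here α = 1, so p = 6/n is exactly at the triangle threshold p ~ 1/n. Asymptotically E[X] → c³/6 = 6³/6 = 36 ≈ 36.0000, a bounded constant. In this regime the triangle count is asymptotically Poisson(c³/6).

E[X] ≈ 35.3817; in regime p = Θ(1/n^{1}) E[X] stays bounded (at the triangle threshold p ~ 1/n).


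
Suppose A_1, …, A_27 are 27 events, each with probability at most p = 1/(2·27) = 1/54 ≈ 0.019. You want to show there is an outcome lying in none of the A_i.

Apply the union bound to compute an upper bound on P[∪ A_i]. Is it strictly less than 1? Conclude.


Union bound: P[∪_{i=1}^{27} A_i] ≤ Σ_i P[A_i] ≤ 27·p = 27·(1/54) = 1/2.
Numerically: 1/2 ≈ 0.500.
Is 1/2 < 1? YES.
Since P[∪ A_i] ≤ 1/2 < 1, the complement has P[∩ A_i^c] ≥ 1 − 1/2 = 1/2 > 0, so some outcome avoids every A_i.

27·p = 1/2 ≈ 0.500; existence CERTIFIED by the union bound.


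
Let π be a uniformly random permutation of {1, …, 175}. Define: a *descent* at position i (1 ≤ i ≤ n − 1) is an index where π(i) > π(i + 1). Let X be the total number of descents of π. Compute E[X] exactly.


Write X = Σ X_I over i = 1, …, 174, with X_I the indicator of one descent.
There are 174 indicators.
For each fixed i, the pair (π(i), π(i+1)) is a uniformly random ordered pair of distinct values from {1, …, 175}; by symmetry P[π(i) > π(i+1)] = 1/2.
By linearity: E[X] = 174 · (1/2) = (175 − 1) · (1/2) = 87 ≈ 87.00000.

E[X] = 87 = 87.00000.


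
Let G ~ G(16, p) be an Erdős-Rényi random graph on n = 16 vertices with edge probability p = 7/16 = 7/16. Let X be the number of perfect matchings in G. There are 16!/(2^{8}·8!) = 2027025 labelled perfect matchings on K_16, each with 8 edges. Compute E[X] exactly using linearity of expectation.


K_16 has 16!/(2^{8}·8!) = 2027025 labelled perfect matchings.
For each such perfect matching H, let X_H = 1 if all 8 edges of H are present in G. Then P[X_H = 1] = p^{8} = (7/16)^{8} = 5764801/4294967296.
Summing the indicators: E[X] = Σ_H E[X_H] = 2027025 · p^{8} = 2027025 · 5764801/4294967296 = 11685395747025/4294967296.
Numerically: E[X] ≈ 2.72e+03.

E[X] = 2027025 · (7/16)^{8} = 11685395747025/4294967296 ≈ 2.72e+03.


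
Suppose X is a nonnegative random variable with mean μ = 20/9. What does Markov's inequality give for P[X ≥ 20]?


μ = E[X] = 20/9, a = 20.
Markov: P[X ≥ 20] ≤ μ/a = (20/9)/20 = 1/9.
Numerically: ≈ 0.1111.
(Since a = 20 > μ = 2.2222, the bound 1/9 is < 1 and informative.)

P[X ≥ 20] ≤ 1/9 ≈ 0.1111.


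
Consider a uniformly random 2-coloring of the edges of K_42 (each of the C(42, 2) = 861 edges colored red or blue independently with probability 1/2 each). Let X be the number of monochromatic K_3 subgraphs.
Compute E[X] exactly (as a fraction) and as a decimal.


Let X = Σ_S X_S over the C(42, 3) = 11480 subsets S of size 3, where X_S = 1 if the K_3 on S is monochromatic.
For a fixed S, the K_3 on S has C(3, 2) = 3 edges. P[all 3 edges red] = (1/2)^3, and likewise for blue, so P[monochromatic] = 2·(1/2)^3 = 2^{1 − 3} = 1/4.
Summing: E[X] = C(42, 3) · 2^{1 − 3} = 11480 · 1/4 = 2870.
Numerically: E[X] ≈ 2870.00000.

E[X] = C(42,3)·2^(1−C(3,2)) = 2870 ≈ 2870.00000.


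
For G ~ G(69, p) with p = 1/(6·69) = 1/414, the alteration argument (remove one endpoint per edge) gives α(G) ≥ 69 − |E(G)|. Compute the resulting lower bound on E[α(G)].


E[|E(G)|] = C(69, 2)·p = 2346 · (1/414) = 17/3.
E[α(G)] ≥ n − E[|E(G)|] = 69 − 17/3 = 190/3.
Numerically: ≈ 63.33333.
(This is only a lower bound; the true E[α(G)] may be larger.)

E[α(G)] ≥ 190/3 ≈ 63.33333.


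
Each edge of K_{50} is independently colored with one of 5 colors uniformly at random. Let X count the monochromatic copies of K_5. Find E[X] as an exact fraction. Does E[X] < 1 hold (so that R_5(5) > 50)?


E[X] = C(50, 5) · 5^{1 − 10} = 2118760 · 5^{−9} = 2118760/1953125.
As a reduced fraction: E[X] = 423752/390625 ≈ 1.084805.
Is E[X] < 1? NO.
Since E[X] ≥ 1, the first-moment bound is inconclusive at n = 50; it does NOT by itself certify R_5(5) > 50.

E[X] = 423752/390625 ≈ 1.084805; E[X] ≥ 1; first-moment method inconclusive here.


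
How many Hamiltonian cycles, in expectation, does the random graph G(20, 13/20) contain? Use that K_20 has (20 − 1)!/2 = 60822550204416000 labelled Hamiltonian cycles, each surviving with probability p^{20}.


K_20 has (20 − 1)!/2 = 60822550204416000 labelled Hamiltonian cycles.
For each such Hamiltonian cycle H, let X_H = 1 if all 20 edges of H are present in G. Then P[X_H = 1] = p^{20} = (13/20)^{20} = 19004963774880799438801/104857600000000000000000000.
Summing the indicators: E[X] = Σ_H E[X_H] = 60822550204416000 · p^{20} = 60822550204416000 · 19004963774880799438801/104857600000000000000000000 = 282209561360057334695429506990221/25600000000000000000.
Numerically: E[X] ≈ 1.1024e+13.

E[X] = 60822550204416000 · (13/20)^{20} = 282209561360057334695429506990221/25600000000000000000 ≈ 1.1024e+13.


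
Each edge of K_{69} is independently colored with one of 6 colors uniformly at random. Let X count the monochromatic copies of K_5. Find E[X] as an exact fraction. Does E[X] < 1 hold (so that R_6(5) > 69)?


E[X] = C(69, 5) · 6^{1 − 10} = 11238513 · 6^{−9} = 11238513/10077696.
As a reduced fraction: E[X] = 3746171/3359232 ≈ 1.11519.
Is E[X] < 1? NO.
Since E[X] ≥ 1, the first-moment bound is inconclusive at n = 69; it does NOT by itself certify R_6(5) > 69.

E[X] = 3746171/3359232 ≈ 1.11519; E[X] ≥ 1; first-moment method inconclusive here.


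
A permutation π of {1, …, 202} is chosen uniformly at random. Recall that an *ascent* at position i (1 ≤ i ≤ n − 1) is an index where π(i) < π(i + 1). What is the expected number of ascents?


Write X = Σ X_I over i = 1, …, 201, with X_I the indicator of one ascent.
There are 201 indicators.
For each fixed i, the pair (π(i), π(i+1)) is a uniformly random ordered pair of distinct values from {1, …, 202}; by symmetry P[π(i) < π(i+1)] = 1/2.
By linearity: E[X] = 201 · (1/2) = (202 − 1) · (1/2) = 201/2 ≈ 100.500000.

E[X] = 201/2 = 100.500000.


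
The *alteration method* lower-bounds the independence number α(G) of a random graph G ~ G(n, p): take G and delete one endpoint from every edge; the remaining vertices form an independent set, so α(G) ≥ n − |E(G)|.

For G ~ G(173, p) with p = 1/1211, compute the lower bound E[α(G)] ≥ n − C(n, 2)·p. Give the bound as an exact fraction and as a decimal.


E[|E(G)|] = C(173, 2)·p = 14878 · (1/1211) = 86/7.
E[α(G)] ≥ n − E[|E(G)|] = 173 − 86/7 = 1125/7.
Numerically: ≈ 160.71429.
(This is only a lower bound; the true E[α(G)] may be larger.)

E[α(G)] ≥ 1125/7 ≈ 160.71429.


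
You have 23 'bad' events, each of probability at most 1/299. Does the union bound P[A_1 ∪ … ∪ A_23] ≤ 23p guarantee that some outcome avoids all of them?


Union bound: P[∪_{i=1}^{23} A_i] ≤ Σ_i P[A_i] ≤ 23·p = 23·(1/299) = 1/13.
Numerically: 1/13 ≈ 0.077.
Is 1/13 < 1? YES.
Since P[∪ A_i] ≤ 1/13 < 1, the complement has P[∩ A_i^c] ≥ 1 − 1/13 = 12/13 > 0, so some outcome avoids every A_i.

23·p = 1/13 ≈ 0.077; existence CERTIFIED by the union bound.


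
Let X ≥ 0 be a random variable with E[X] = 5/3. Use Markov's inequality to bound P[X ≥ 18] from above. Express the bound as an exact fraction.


μ = E[X] = 5/3, a = 18.
Markov: P[X ≥ 18] ≤ μ/a = (5/3)/18 = 5/54.
Numerically: ≈ 0.09259.
(Since a = 18 > μ = 1.66667, the bound 5/54 is < 1 and informative.)

P[X ≥ 18] ≤ 5/54 ≈ 0.09259.


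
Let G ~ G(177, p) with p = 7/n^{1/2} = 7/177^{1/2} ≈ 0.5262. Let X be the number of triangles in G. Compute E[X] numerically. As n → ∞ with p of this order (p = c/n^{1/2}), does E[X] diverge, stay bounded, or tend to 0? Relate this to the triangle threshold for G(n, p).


Number of potential triangles: C(177, 3) = 908600.
Each occurs with probability p³ ≈ (0.5262)³ ≈ 1.456580e-01.
By linearity: E[X] = C(177, 3)·p³ ≈ 908600 · 1.456580e-01 ≈ 132344.8216.
Since α = 1/2 < 1, p = c/n^{1/2} ≫ 1/n is above the triangle threshold p ~ 1/n. Asymptotically E[X] ~ (c³/6)·n^{3(1−α)} = (7³/6)·n^{1.5} → ∞; triangles are abundant w.h.p.

E[X] ≈ 132344.8216; in regime p = Θ(1/n^{1/2}) E[X] diverges (above the triangle threshold p ~ 1/n).


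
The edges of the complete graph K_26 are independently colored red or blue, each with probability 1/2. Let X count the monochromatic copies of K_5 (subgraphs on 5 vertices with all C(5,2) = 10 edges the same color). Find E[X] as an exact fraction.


Let X = Σ_S X_S over the C(26, 5) = 65780 subsets S of size 5, where X_S = 1 if the K_5 on S is monochromatic.
For a fixed S, the K_5 on S has C(5, 2) = 10 edges. P[all 10 edges red] = (1/2)^10, and likewise for blue, so P[monochromatic] = 2·(1/2)^10 = 2^{1 − 10} = 1/512.
By linearity of expectation: E[X] = C(26, 5) · 2^{1 − 10} = 65780 · 1/512 = 16445/128.
Numerically: E[X] ≈ 128.477.

E[X] = C(26,5)·2^(1−C(5,2)) = 16445/128 ≈ 128.477.


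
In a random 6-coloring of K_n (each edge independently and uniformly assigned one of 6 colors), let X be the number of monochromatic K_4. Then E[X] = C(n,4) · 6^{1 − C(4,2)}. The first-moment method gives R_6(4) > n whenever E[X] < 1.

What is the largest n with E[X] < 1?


We need C(n, 4) · 6^{1 − 6} < 1, i.e. C(n, 4) < 6^{6 − 1} = 7776.
Check values of n near the boundary:
  n = 19: C(19, 4) = 3876; 3876 < 7776? YES
  n = 20: C(20, 4) = 4845; 4845 < 7776? YES
  n = 21: C(21, 4) = 5985; 5985 < 7776? YES
  n = 22: C(22, 4) = 7315; 7315 < 7776? YES
  n = 23: C(23, 4) = 8855; 8855 < 7776? NO
  n = 24: C(24, 4) = 10626; 10626 < 7776? NO
  n = 25: C(25, 4) = 12650; 12650 < 7776? NO
The largest n with C(n, 4) < 7776 is n = 22 (where E[X] = 7315/7776 ≈ 0.94072). Hence R_6(4) > 22, i.e. R_6(4) ≥ 23.

Largest n = 22; hence R_6(4) > 22.


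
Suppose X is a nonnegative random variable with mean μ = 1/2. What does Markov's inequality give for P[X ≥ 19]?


μ = E[X] = 1/2, a = 19.
Markov: P[X ≥ 19] ≤ μ/a = (1/2)/19 = 1/38.
Numerically: ≈ 0.026316.
(Since a = 19 > μ = 0.500000, the bound 1/38 is < 1 and informative.)

P[X ≥ 19] ≤ 1/38 ≈ 0.026316.


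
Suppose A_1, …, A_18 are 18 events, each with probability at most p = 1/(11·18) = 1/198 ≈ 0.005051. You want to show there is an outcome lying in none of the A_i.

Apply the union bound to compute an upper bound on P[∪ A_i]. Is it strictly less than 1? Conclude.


Union bound: P[∪_{i=1}^{18} A_i] ≤ Σ_i P[A_i] ≤ 18·p = 18·(1/198) = 1/11.
Numerically: 1/11 ≈ 0.090909.
Is 1/11 < 1? YES.
Since P[∪ A_i] ≤ 1/11 < 1, the complement has P[∩ A_i^c] ≥ 1 − 1/11 = 10/11 > 0, so some outcome avoids every A_i.

18·p = 1/11 ≈ 0.090909; existence CERTIFIED by the union bound.


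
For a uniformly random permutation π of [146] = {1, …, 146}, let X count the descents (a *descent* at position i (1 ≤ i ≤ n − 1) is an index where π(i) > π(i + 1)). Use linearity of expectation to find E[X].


Write X = Σ X_I over i = 1, …, 145, with X_I the indicator of one descent.
There are 145 indicators.
For each fixed i, the pair (π(i), π(i+1)) is a uniformly random ordered pair of distinct values from {1, …, 146}; by symmetry P[π(i) > π(i+1)] = 1/2.
By linearity: E[X] = 145 · (1/2) = (146 − 1) · (1/2) = 145/2 ≈ 72.50000.

E[X] = 145/2 = 72.50000.


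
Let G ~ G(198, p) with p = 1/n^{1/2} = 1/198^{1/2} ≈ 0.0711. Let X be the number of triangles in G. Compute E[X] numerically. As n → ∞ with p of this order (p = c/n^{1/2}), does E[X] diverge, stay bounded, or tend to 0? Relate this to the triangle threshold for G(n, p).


Number of potential triangles: C(198, 3) = 1274196.
Each occurs with probability p³ ≈ (0.0711)³ ≈ 3.58924e-04.
By linearity: E[X] = C(198, 3)·p³ ≈ 1274196 · 3.58924e-04 ≈ 457.339.
Since α = 1/2 < 1, p = c/n^{1/2} ≫ 1/n is above the triangle threshold p ~ 1/n. Asymptotically E[X] ~ (c³/6)·n^{3(1−α)} = (1³/6)·n^{1.5} → ∞; triangles are abundant w.h.p.

E[X] ≈ 457.339; in regime p = Θ(1/n^{1/2}) E[X] diverges (above the triangle threshold p ~ 1/n).


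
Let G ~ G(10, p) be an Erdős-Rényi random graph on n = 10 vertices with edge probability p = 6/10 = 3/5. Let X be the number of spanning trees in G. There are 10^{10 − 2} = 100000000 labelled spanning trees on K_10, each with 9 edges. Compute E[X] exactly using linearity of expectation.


K_10 has 10^{10 − 2} = 100000000 labelled spanning trees.
For each such spanning tree H, let X_H = 1 if all 9 edges of H are present in G. Then P[X_H = 1] = p^{9} = (3/5)^{9} = 19683/1953125.
Summing the indicators: E[X] = Σ_H E[X_H] = 100000000 · p^{9} = 100000000 · 19683/1953125 = 5038848/5.
Numerically: E[X] ≈ 1.01e+06.

E[X] = 100000000 · (3/5)^{9} = 5038848/5 ≈ 1.01e+06.


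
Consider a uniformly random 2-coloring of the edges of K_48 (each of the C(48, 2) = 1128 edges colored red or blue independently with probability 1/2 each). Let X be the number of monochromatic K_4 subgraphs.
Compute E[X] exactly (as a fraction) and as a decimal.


Let X = Σ_S X_S over the C(48, 4) = 194580 subsets S of size 4, where X_S = 1 if the K_4 on S is monochromatic.
For a fixed S, the K_4 on S has C(4, 2) = 6 edges. P[all 6 edges red] = (1/2)^6, and likewise for blue, so P[monochromatic] = 2·(1/2)^6 = 2^{1 − 6} = 1/32.
Summing: E[X] = C(48, 4) · 2^{1 − 6} = 194580 · 1/32 = 48645/8.
Numerically: E[X] ≈ 6080.625000.

E[X] = C(48,4)·2^(1−C(4,2)) = 48645/8 ≈ 6080.625000.


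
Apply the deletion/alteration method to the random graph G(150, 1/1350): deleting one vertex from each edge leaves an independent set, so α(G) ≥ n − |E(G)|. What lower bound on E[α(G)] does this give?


E[|E(G)|] = C(150, 2)·p = 11175 · (1/1350) = 149/18.
E[α(G)] ≥ n − E[|E(G)|] = 150 − 149/18 = 2551/18.
Numerically: ≈ 141.722.
(This is only a lower bound; the true E[α(G)] may be larger.)

E[α(G)] ≥ 2551/18 ≈ 141.722.


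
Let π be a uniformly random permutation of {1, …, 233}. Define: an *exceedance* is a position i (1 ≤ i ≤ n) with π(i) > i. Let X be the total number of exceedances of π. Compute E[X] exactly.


Write X = Σ_{i=1}^{233} X_i, where X_i = 1_{π(i) > i}.
For each fixed i, π(i) is uniform over {1, …, 233} (marginal of a uniform permutation), so P[π(i) > i] = (n − i)/n. Summing: Σ_{i=1}^{233} (n − i)/n = (0 + 1 + … + 232)/233 = 233(233 − 1)/(2·233) = (233 − 1)/2.
Hence E[X] = Σ_{i=1}^{233} (233 − i)/233 = 116 ≈ 116.000000.

E[X] = 116 = 116.000000.


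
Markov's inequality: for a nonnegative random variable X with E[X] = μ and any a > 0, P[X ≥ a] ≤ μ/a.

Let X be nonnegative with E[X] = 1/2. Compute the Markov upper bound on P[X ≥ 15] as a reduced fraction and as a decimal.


μ = E[X] = 1/2, a = 15.
Markov: P[X ≥ 15] ≤ μ/a = (1/2)/15 = 1/30.
Numerically: ≈ 0.033333.
(Since a = 15 > μ = 0.500000, the bound 1/30 is < 1 and informative.)

P[X ≥ 15] ≤ 1/30 ≈ 0.033333.


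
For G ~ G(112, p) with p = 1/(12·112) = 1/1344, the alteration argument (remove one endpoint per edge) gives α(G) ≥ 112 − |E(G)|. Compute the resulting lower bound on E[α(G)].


E[|E(G)|] = C(112, 2)·p = 6216 · (1/1344) = 37/8.
E[α(G)] ≥ n − E[|E(G)|] = 112 − 37/8 = 859/8.
Numerically: ≈ 107.3750.
(This is only a lower bound; the true E[α(G)] may be larger.)

E[α(G)] ≥ 859/8 ≈ 107.3750.


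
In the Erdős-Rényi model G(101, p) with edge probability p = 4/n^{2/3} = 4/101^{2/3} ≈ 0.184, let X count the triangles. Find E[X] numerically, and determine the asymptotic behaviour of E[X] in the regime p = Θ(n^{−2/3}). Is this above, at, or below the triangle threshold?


Number of potential triangles: C(101, 3) = 166650.
Each occurs with probability p³ ≈ (0.184)³ ≈ 6.27389e-03.
By linearity: E[X] = C(101, 3)·p³ ≈ 166650 · 6.27389e-03 ≈ 1045.545.
Since α = 2/3 < 1, p = c/n^{2/3} ≫ 1/n is above the triangle threshold p ~ 1/n. Asymptotically E[X] ~ (c³/6)·n^{3(1−α)} = (4³/6)·n^{1} → ∞; triangles are abundant w.h.p.

E[X] ≈ 1045.545; in regime p = Θ(1/n^{2/3}) E[X] diverges (above the triangle threshold p ~ 1/n).


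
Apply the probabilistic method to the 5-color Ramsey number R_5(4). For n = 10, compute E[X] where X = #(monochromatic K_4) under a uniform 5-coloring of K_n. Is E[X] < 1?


E[X] = C(10, 4) · 5^{1 − 6} = 210 · 5^{−5} = 210/3125.
As a reduced fraction: E[X] = 42/625 ≈ 0.067200.
Is E[X] < 1? YES.
Since E[X] < 1, there exists a 5-coloring of K_{10} with no monochromatic K_4; hence R_5(4) > 10.

E[X] = 42/625 ≈ 0.067200; E[X] < 1, so R_5(4) > 10.


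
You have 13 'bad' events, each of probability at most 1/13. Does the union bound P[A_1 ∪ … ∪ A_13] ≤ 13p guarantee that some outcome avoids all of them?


Union bound: P[∪_{i=1}^{13} A_i] ≤ Σ_i P[A_i] ≤ 13·p = 13·(1/13) = 1.
Numerically: 1 ≈ 1.00000.
Is 1 < 1? NO.
Since the bound 1 is ≥ 1, the union bound is uninformative here; it does NOT by itself certify existence.

13·p = 1 ≈ 1.00000; existence NOT certified by the union bound.


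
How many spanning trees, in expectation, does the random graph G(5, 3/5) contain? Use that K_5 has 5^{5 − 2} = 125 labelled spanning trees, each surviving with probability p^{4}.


K_5 has 5^{5 − 2} = 125 labelled spanning trees.
For each such spanning tree H, let X_H = 1 if all 4 edges of H are present in G. Then P[X_H = 1] = p^{4} = (3/5)^{4} = 81/625.
Summing the indicators: E[X] = Σ_H E[X_H] = 125 · p^{4} = 125 · 81/625 = 81/5.
Numerically: E[X] ≈ 16.2.

E[X] = 125 · (3/5)^{4} = 81/5 ≈ 16.2.


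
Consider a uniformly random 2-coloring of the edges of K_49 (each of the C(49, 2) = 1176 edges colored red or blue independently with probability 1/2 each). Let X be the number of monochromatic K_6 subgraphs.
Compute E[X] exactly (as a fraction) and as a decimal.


Let X = Σ_S X_S over the C(49, 6) = 13983816 subsets S of size 6, where X_S = 1 if the K_6 on S is monochromatic.
For a fixed S, the K_6 on S has C(6, 2) = 15 edges. P[all 15 edges red] = (1/2)^15, and likewise for blue, so P[monochromatic] = 2·(1/2)^15 = 2^{1 − 15} = 1/16384.
By linearity of expectation: E[X] = C(49, 6) · 2^{1 − 15} = 13983816 · 1/16384 = 1747977/2048.
Numerically: E[X] ≈ 853.504.

E[X] = C(49,6)·2^(1−C(6,2)) = 1747977/2048 ≈ 853.504.


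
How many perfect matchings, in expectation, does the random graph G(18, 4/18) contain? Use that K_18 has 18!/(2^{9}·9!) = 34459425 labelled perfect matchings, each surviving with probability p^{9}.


K_18 has 18!/(2^{9}·9!) = 34459425 labelled perfect matchings.
For each such perfect matching H, let X_H = 1 if all 9 edges of H are present in G. Then P[X_H = 1] = p^{9} = (2/9)^{9} = 512/387420489.
By linearity: E[X] = Σ_H E[X_H] = 34459425 · p^{9} = 34459425 · 512/387420489 = 217817600/4782969.
Numerically: E[X] ≈ 45.54.

E[X] = 34459425 · (2/9)^{9} = 217817600/4782969 ≈ 45.54.


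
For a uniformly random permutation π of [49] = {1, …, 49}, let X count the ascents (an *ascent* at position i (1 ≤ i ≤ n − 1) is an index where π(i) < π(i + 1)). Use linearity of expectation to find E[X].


Write X = Σ X_I over i = 1, …, 48, with X_I the indicator of one ascent.
There are 48 indicators.
For each fixed i, the pair (π(i), π(i+1)) is a uniformly random ordered pair of distinct values from {1, …, 49}; by symmetry P[π(i) < π(i+1)] = 1/2.
By linearity: E[X] = 48 · (1/2) = (49 − 1) · (1/2) = 24 ≈ 24.00000.

E[X] = 24 = 24.00000.


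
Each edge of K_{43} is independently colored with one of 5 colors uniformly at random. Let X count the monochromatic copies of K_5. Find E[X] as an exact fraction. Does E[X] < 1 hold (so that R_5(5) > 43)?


E[X] = C(43, 5) · 5^{1 − 10} = 962598 · 5^{−9} = 962598/1953125.
As a reduced fraction: E[X] = 962598/1953125 ≈ 0.4929.
Is E[X] < 1? YES.
Since E[X] < 1, there exists a 5-coloring of K_{43} with no monochromatic K_5; hence R_5(5) > 43.

E[X] = 962598/1953125 ≈ 0.4929; E[X] < 1, so R_5(5) > 43.


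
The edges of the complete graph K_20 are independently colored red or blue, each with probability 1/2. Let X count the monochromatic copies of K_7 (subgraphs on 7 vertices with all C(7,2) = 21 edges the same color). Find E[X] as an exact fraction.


Let X = Σ_S X_S over the C(20, 7) = 77520 subsets S of size 7, where X_S = 1 if the K_7 on S is monochromatic.
For a fixed S, the K_7 on S has C(7, 2) = 21 edges. P[all 21 edges red] = (1/2)^21, and likewise for blue, so P[monochromatic] = 2·(1/2)^21 = 2^{1 − 21} = 1/1048576.
By linearity of expectation: E[X] = C(20, 7) · 2^{1 − 21} = 77520 · 1/1048576 = 4845/65536.
Numerically: E[X] ≈ 0.073929.

E[X] = C(20,7)·2^(1−C(7,2)) = 4845/65536 ≈ 0.073929.


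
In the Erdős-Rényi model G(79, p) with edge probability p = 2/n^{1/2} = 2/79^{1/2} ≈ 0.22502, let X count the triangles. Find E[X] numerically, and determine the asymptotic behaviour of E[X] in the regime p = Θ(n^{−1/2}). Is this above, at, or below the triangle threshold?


Number of potential triangles: C(79, 3) = 79079.
Each occurs with probability p³ ≈ (0.22502)³ ≈ 1.1393295e-02.
By linearity: E[X] = C(79, 3)·p³ ≈ 79079 · 1.1393295e-02 ≈ 900.97039.
Since α = 1/2 < 1, p = c/n^{1/2} ≫ 1/n is above the triangle threshold p ~ 1/n. Asymptotically E[X] ~ (c³/6)·n^{3(1−α)} = (2³/6)·n^{1.5} → ∞; triangles are abundant w.h.p.

E[X] ≈ 900.97039; in regime p = Θ(1/n^{1/2}) E[X] diverges (above the triangle threshold p ~ 1/n).
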